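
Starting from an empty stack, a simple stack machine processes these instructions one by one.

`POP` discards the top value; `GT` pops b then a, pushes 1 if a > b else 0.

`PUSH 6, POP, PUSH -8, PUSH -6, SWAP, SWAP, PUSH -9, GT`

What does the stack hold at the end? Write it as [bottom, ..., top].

[-8, 1]

PUSH 6  -> [6]
POP     -> []
PUSH -8 -> [-8]
PUSH -6 -> [-8, -6]
SWAP    -> [-6, -8]
SWAP    -> [-8, -6]
PUSH -9 -> [-8, -6, -9]
GT      -> [-8, 1]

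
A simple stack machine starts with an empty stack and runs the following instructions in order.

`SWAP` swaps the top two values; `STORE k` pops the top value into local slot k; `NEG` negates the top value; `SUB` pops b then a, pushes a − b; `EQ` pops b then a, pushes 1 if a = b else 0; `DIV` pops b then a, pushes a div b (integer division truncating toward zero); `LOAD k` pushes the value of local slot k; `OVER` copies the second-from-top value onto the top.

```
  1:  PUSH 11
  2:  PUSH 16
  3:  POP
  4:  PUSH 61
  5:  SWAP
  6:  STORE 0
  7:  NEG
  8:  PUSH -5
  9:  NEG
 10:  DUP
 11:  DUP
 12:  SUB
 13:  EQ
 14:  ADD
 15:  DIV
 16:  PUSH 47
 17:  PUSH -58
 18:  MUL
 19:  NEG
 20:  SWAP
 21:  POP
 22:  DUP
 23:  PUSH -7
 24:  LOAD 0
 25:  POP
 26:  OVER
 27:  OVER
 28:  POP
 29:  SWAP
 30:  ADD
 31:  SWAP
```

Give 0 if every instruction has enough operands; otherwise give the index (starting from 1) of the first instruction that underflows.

15

PUSH 11  [11]
PUSH 16  [11, 16]
POP      [11]
PUSH 61  [11, 61]
SWAP     [61, 11]
STORE 0  [61]
NEG      [-61]
PUSH -5  [-61, -5]
NEG      [-61, 5]
DUP      [-61, 5, 5]
DUP      [-61, 5, 5, 5]
SUB      [-61, 5, 0]
EQ       [-61, 0]
ADD      [-61]
DIV  — needs 2 operands, stack has 1 → underflow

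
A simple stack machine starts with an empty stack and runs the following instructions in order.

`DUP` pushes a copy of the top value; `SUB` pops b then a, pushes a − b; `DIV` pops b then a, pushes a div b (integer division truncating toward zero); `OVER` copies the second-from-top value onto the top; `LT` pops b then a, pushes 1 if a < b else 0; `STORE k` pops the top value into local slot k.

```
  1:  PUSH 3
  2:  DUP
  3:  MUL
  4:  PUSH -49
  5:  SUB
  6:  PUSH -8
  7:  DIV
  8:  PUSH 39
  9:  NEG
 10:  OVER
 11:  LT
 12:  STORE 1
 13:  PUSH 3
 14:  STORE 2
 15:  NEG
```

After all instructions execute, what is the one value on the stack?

7

PUSH 3   -> [3]
DUP      -> [3, 3]
MUL      -> [9]
PUSH -49 -> [9, -49]
SUB      -> [58]
PUSH -8  -> [58, -8]
DIV      -> [-7]
PUSH 39  -> [-7, 39]
NEG      -> [-7, -39]
OVER     -> [-7, -39, -7]
LT       -> [-7, 1]
STORE 1  -> [-7]
PUSH 3   -> [-7, 3]
STORE 2  -> [-7]
NEG      -> [7]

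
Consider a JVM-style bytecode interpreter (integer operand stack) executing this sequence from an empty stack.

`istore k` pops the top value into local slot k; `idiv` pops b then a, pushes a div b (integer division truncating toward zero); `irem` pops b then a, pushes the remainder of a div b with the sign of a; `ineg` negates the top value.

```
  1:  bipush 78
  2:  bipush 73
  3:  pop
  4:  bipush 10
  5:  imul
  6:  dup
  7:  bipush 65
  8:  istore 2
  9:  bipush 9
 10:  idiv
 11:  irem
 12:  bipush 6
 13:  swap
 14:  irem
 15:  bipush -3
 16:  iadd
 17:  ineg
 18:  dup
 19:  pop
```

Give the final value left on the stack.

bipush 78 : 78
bipush 73 : 78 73
pop       : 78
bipush 10 : 78 10
imul      : 780
dup       : 780 780
bipush 65 : 780 780 65
istore 2  : 780 780
bipush 9  : 780 780 9
idiv      : 780 86
irem      : 6
bipush 6  : 6 6
swap      : 6 6
irem      : 0
bipush -3 : 0 -3
iadd      : -3
ineg      : 3
dup       : 3 3
pop       : 3

3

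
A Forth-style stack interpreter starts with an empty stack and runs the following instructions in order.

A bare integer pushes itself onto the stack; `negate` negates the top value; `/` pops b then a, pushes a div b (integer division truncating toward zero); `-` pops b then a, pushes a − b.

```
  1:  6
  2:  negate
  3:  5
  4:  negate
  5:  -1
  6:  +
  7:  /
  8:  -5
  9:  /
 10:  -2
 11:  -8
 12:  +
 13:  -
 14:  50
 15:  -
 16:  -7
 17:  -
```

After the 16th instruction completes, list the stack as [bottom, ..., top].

[-40, -7]

6      → [6]
negate → [-6]
5      → [-6, 5]
negate → [-6, -5]
-1     → [-6, -5, -1]
+      → [-6, -6]
/      → [1]
-5     → [1, -5]
/      → [0]
-2     → [0, -2]
-8     → [0, -2, -8]
+      → [0, -10]
-      → [10]
50     → [10, 50]
-      → [-40]
-7     → [-40, -7]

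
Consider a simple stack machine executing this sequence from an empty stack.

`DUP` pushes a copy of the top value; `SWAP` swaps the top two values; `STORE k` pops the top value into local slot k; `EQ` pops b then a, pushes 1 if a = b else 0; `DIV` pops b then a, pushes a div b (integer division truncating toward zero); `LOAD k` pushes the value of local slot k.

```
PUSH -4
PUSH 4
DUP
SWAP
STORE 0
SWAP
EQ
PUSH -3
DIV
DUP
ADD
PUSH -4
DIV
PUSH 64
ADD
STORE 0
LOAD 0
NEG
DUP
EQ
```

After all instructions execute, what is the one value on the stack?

1

PUSH -4 → [-4]
PUSH 4  → [-4, 4]
DUP     → [-4, 4, 4]
SWAP    → [-4, 4, 4]
STORE 0 → [-4, 4]
SWAP    → [4, -4]
EQ      → [0]
PUSH -3 → [0, -3]
DIV     → [0]
DUP     → [0, 0]
ADD     → [0]
PUSH -4 → [0, -4]
DIV     → [0]
PUSH 64 → [0, 64]
ADD     → [64]
STORE 0 → []
LOAD 0  → [64]
NEG     → [-64]
DUP     → [-64, -64]
EQ      → [1]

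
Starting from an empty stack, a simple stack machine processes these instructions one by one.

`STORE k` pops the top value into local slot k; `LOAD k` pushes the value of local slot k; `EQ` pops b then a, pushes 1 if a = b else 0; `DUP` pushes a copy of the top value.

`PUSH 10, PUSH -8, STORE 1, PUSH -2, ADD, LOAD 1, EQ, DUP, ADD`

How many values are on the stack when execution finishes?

PUSH 10 : 10
PUSH -8 : 10 -8
STORE 1 : 10
PUSH -2 : 10 -2
ADD     : 8
LOAD 1  : 8 -8
EQ      : 0
DUP     : 0 0
ADD     : 0

1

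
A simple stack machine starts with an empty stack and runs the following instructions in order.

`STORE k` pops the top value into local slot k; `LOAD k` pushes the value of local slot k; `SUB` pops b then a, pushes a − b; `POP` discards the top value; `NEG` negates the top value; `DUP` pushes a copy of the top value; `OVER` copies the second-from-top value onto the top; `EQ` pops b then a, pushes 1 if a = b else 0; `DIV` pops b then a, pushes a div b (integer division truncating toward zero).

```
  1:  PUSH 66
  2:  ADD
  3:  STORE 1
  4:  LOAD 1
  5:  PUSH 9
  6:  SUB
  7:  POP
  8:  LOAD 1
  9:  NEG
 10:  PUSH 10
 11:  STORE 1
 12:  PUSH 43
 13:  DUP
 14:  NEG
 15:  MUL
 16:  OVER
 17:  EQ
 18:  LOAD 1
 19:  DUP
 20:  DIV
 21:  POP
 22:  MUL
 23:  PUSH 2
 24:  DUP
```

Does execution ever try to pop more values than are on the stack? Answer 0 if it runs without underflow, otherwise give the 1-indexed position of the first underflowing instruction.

PUSH 66  [66]
ADD  — needs 2 operands, stack has 1 → underflow

2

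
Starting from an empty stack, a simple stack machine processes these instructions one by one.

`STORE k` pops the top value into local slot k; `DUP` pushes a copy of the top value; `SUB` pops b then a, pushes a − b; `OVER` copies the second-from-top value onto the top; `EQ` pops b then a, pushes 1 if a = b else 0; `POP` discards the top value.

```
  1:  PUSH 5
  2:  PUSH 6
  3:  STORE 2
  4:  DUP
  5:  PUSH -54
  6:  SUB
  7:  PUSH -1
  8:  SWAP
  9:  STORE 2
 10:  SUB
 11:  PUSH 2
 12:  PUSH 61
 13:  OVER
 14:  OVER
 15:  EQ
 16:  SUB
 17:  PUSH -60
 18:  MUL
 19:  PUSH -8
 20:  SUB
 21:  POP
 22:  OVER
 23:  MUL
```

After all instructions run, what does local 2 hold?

PUSH 5   → [5]
PUSH 6   → [5, 6]
STORE 2  → [5]
DUP      → [5, 5]
PUSH -54 → [5, 5, -54]
SUB      → [5, 59]
PUSH -1  → [5, 59, -1]
SWAP     → [5, -1, 59]
STORE 2  → [5, -1]
SUB      → [6]
PUSH 2   → [6, 2]
PUSH 61  → [6, 2, 61]
OVER     → [6, 2, 61, 2]
OVER     → [6, 2, 61, 2, 61]
EQ       → [6, 2, 61, 0]
SUB      → [6, 2, 61]
PUSH -60 → [6, 2, 61, -60]
MUL      → [6, 2, -3660]
PUSH -8  → [6, 2, -3660, -8]
SUB      → [6, 2, -3652]
POP      → [6, 2]
OVER     → [6, 2, 6]
MUL      → [6, 12]

59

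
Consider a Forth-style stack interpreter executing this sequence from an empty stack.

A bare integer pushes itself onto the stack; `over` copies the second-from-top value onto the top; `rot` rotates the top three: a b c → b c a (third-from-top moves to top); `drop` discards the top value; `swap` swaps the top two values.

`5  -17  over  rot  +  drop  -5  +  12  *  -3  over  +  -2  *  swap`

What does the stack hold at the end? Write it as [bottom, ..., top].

[534, -264]

5    : [5]
-17  : [5, -17]
over : [5, -17, 5]
rot  : [-17, 5, 5]
+    : [-17, 10]
drop : [-17]
-5   : [-17, -5]
+    : [-22]
12   : [-22, 12]
*    : [-264]
-3   : [-264, -3]
over : [-264, -3, -264]
+    : [-264, -267]
-2   : [-264, -267, -2]
*    : [-264, 534]
swap : [534, -264]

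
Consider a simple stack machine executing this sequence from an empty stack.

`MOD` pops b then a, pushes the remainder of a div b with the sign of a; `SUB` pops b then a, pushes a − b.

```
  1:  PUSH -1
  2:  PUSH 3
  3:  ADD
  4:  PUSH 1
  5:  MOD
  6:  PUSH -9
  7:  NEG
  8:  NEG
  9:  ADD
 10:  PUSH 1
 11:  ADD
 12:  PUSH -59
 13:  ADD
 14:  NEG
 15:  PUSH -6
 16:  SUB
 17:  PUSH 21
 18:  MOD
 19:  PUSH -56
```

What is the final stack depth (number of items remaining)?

PUSH -1  -> [-1]
PUSH 3   -> [-1, 3]
ADD      -> [2]
PUSH 1   -> [2, 1]
MOD      -> [0]
PUSH -9  -> [0, -9]
NEG      -> [0, 9]
NEG      -> [0, -9]
ADD      -> [-9]
PUSH 1   -> [-9, 1]
ADD      -> [-8]
PUSH -59 -> [-8, -59]
ADD      -> [-67]
NEG      -> [67]
PUSH -6  -> [67, -6]
SUB      -> [73]
PUSH 21  -> [73, 21]
MOD      -> [10]
PUSH -56 -> [10, -56]

2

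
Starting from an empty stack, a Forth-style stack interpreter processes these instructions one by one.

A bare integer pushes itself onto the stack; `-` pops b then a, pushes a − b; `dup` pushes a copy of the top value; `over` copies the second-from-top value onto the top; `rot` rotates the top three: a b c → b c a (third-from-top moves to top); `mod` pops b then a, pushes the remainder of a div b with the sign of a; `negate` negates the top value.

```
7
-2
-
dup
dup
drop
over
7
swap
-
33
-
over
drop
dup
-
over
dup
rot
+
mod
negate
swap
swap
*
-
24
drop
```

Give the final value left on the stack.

9

7      : 7
-2     : 7 -2
-      : 9
dup    : 9 9
dup    : 9 9 9
drop   : 9 9
over   : 9 9 9
7      : 9 9 9 7
swap   : 9 9 7 9
-      : 9 9 -2
33     : 9 9 -2 33
-      : 9 9 -35
over   : 9 9 -35 9
drop   : 9 9 -35
dup    : 9 9 -35 -35
-      : 9 9 0
over   : 9 9 0 9
dup    : 9 9 0 9 9
rot    : 9 9 9 9 0
+      : 9 9 9 9
mod    : 9 9 0
negate : 9 9 0
swap   : 9 0 9
swap   : 9 9 0
*      : 9 0
-      : 9
24     : 9 24
drop   : 9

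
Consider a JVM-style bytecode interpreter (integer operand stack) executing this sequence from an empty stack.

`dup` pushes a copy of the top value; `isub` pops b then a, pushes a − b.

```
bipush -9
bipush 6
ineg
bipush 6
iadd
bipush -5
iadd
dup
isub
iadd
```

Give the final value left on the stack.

bipush -9 : -9
bipush 6  : -9 6
ineg      : -9 -6
bipush 6  : -9 -6 6
iadd      : -9 0
bipush -5 : -9 0 -5
iadd      : -9 -5
dup       : -9 -5 -5
isub      : -9 0
iadd      : -9

-9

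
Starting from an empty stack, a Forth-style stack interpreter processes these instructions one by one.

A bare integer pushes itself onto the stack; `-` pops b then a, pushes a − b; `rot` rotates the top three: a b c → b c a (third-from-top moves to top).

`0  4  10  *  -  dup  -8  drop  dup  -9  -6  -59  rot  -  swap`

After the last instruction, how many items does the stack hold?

5

0    : 0
4    : 0 4
10   : 0 4 10
*    : 0 40
-    : -40
dup  : -40 -40
-8   : -40 -40 -8
drop : -40 -40
dup  : -40 -40 -40
-9   : -40 -40 -40 -9
-6   : -40 -40 -40 -9 -6
-59  : -40 -40 -40 -9 -6 -59
rot  : -40 -40 -40 -6 -59 -9
-    : -40 -40 -40 -6 -50
swap : -40 -40 -40 -50 -6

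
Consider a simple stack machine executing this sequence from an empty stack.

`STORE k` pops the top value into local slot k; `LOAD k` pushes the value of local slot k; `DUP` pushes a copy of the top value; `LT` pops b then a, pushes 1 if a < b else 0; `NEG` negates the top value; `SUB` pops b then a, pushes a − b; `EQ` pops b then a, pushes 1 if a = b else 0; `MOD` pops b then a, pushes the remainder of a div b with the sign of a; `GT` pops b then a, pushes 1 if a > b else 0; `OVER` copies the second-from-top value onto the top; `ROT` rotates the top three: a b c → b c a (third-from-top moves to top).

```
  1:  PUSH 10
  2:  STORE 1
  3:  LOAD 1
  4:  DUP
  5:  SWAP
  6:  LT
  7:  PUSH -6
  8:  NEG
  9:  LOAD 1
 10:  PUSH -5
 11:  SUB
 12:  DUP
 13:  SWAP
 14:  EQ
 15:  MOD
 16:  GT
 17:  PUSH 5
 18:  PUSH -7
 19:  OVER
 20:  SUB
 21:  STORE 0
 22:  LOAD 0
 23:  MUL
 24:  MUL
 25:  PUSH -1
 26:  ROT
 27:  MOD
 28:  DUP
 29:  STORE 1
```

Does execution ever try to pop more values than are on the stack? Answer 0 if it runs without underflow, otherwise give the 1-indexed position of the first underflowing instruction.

PUSH 10 : 10
STORE 1 : (empty)
LOAD 1  : 10
DUP     : 10 10
SWAP    : 10 10
LT      : 0
PUSH -6 : 0 -6
NEG     : 0 6
LOAD 1  : 0 6 10
PUSH -5 : 0 6 10 -5
SUB     : 0 6 15
DUP     : 0 6 15 15
SWAP    : 0 6 15 15
EQ      : 0 6 1
MOD     : 0 0
GT      : 0
PUSH 5  : 0 5
PUSH -7 : 0 5 -7
OVER    : 0 5 -7 5
SUB     : 0 5 -12
STORE 0 : 0 5
LOAD 0  : 0 5 -12
MUL     : 0 -60
MUL     : 0
PUSH -1 : 0 -1
ROT  — needs 3 operands, stack has 2 → underflow

26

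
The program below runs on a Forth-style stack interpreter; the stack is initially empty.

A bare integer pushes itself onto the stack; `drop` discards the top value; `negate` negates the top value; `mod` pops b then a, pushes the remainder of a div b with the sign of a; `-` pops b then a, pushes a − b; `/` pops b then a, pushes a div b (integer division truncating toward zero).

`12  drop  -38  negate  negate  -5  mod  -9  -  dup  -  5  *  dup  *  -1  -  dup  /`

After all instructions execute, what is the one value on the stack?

1

12     -> 12
drop   -> (empty)
-38    -> -38
negate -> 38
negate -> -38
-5     -> -38 -5
mod    -> -3
-9     -> -3 -9
-      -> 6
dup    -> 6 6
-      -> 0
5      -> 0 5
*      -> 0
dup    -> 0 0
*      -> 0
-1     -> 0 -1
-      -> 1
dup    -> 1 1
/      -> 1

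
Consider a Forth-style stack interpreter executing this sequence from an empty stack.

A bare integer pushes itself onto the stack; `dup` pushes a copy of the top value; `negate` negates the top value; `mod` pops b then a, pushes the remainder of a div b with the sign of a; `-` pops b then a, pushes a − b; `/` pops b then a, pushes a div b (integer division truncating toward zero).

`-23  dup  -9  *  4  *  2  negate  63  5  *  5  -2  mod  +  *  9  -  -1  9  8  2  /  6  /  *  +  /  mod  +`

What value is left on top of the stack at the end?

164

-23    -> -23
dup    -> -23 -23
-9     -> -23 -23 -9
*      -> -23 207
4      -> -23 207 4
*      -> -23 828
2      -> -23 828 2
negate -> -23 828 -2
63     -> -23 828 -2 63
5      -> -23 828 -2 63 5
*      -> -23 828 -2 315
5      -> -23 828 -2 315 5
-2     -> -23 828 -2 315 5 -2
mod    -> -23 828 -2 315 1
+      -> -23 828 -2 316
*      -> -23 828 -632
9      -> -23 828 -632 9
-      -> -23 828 -641
-1     -> -23 828 -641 -1
9      -> -23 828 -641 -1 9
8      -> -23 828 -641 -1 9 8
2      -> -23 828 -641 -1 9 8 2
/      -> -23 828 -641 -1 9 4
6      -> -23 828 -641 -1 9 4 6
/      -> -23 828 -641 -1 9 0
*      -> -23 828 -641 -1 0
+      -> -23 828 -641 -1
/      -> -23 828 641
mod    -> -23 187
+      -> 164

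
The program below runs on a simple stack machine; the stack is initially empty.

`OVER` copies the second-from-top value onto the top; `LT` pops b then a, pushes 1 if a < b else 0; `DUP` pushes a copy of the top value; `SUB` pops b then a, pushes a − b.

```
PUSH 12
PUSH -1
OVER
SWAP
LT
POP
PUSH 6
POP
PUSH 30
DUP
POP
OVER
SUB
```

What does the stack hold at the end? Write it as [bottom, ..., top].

[12, 18]

PUSH 12 → [12]
PUSH -1 → [12, -1]
OVER    → [12, -1, 12]
SWAP    → [12, 12, -1]
LT      → [12, 0]
POP     → [12]
PUSH 6  → [12, 6]
POP     → [12]
PUSH 30 → [12, 30]
DUP     → [12, 30, 30]
POP     → [12, 30]
OVER    → [12, 30, 12]
SUB     → [12, 18]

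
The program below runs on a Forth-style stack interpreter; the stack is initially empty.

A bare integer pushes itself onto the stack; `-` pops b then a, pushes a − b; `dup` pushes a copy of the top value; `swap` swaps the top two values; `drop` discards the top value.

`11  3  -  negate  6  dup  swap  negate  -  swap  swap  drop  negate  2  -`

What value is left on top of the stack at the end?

11     -> 11
3      -> 11 3
-      -> 8
negate -> -8
6      -> -8 6
dup    -> -8 6 6
swap   -> -8 6 6
negate -> -8 6 -6
-      -> -8 12
swap   -> 12 -8
swap   -> -8 12
drop   -> -8
negate -> 8
2      -> 8 2
-      -> 6

6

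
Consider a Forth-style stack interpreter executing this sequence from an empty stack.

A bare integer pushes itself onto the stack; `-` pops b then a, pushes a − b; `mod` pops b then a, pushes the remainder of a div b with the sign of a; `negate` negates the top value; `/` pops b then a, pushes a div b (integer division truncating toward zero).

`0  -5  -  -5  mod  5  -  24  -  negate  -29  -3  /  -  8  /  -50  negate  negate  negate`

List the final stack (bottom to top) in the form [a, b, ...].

0      : 0
-5     : 0 -5
-      : 5
-5     : 5 -5
mod    : 0
5      : 0 5
-      : -5
24     : -5 24
-      : -29
negate : 29
-29    : 29 -29
-3     : 29 -29 -3
/      : 29 9
-      : 20
8      : 20 8
/      : 2
-50    : 2 -50
negate : 2 50
negate : 2 -50
negate : 2 50

[2, 50]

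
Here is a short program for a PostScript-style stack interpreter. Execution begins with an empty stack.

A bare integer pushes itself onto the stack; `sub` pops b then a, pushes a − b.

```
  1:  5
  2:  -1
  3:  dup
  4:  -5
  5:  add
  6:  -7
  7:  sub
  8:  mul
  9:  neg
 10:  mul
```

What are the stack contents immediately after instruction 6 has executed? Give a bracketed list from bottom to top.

5    [5]
-1   [5, -1]
dup  [5, -1, -1]
-5   [5, -1, -1, -5]
add  [5, -1, -6]
-7   [5, -1, -6, -7]

[5, -1, -6, -7]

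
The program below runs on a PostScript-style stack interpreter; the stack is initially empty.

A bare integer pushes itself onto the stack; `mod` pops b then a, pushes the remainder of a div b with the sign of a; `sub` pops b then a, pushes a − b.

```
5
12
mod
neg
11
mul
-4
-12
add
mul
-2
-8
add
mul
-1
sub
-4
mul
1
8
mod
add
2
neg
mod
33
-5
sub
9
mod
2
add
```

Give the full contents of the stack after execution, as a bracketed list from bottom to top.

[1, 4]

5    [5]
12   [5, 12]
mod  [5]
neg  [-5]
11   [-5, 11]
mul  [-55]
-4   [-55, -4]
-12  [-55, -4, -12]
add  [-55, -16]
mul  [880]
-2   [880, -2]
-8   [880, -2, -8]
add  [880, -10]
mul  [-8800]
-1   [-8800, -1]
sub  [-8799]
-4   [-8799, -4]
mul  [35196]
1    [35196, 1]
8    [35196, 1, 8]
mod  [35196, 1]
add  [35197]
2    [35197, 2]
neg  [35197, -2]
mod  [1]
33   [1, 33]
-5   [1, 33, -5]
sub  [1, 38]
9    [1, 38, 9]
mod  [1, 2]
2    [1, 2, 2]
add  [1, 4]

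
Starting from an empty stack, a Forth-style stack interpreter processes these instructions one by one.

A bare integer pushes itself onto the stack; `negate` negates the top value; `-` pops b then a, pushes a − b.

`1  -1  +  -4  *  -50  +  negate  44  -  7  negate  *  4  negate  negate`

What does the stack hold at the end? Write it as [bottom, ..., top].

[-42, 4]

1      → 1
-1     → 1 -1
+      → 0
-4     → 0 -4
*      → 0
-50    → 0 -50
+      → -50
negate → 50
44     → 50 44
-      → 6
7      → 6 7
negate → 6 -7
*      → -42
4      → -42 4
negate → -42 -4
negate → -42 4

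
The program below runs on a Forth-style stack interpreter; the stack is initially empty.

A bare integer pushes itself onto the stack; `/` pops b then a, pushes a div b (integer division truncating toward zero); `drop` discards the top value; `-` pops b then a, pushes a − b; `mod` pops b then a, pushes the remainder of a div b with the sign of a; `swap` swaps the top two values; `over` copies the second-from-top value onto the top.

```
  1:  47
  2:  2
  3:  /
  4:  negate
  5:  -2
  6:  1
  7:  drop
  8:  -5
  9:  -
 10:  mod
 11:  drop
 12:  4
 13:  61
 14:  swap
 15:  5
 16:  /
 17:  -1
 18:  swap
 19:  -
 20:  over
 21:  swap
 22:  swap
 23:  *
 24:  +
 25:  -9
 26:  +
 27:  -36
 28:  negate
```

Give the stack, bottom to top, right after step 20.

47     -> 47
2      -> 47 2
/      -> 23
negate -> -23
-2     -> -23 -2
1      -> -23 -2 1
drop   -> -23 -2
-5     -> -23 -2 -5
-      -> -23 3
mod    -> -2
drop   -> (empty)
4      -> 4
61     -> 4 61
swap   -> 61 4
5      -> 61 4 5
/      -> 61 0
-1     -> 61 0 -1
swap   -> 61 -1 0
-      -> 61 -1
over   -> 61 -1 61

[61, -1, 61]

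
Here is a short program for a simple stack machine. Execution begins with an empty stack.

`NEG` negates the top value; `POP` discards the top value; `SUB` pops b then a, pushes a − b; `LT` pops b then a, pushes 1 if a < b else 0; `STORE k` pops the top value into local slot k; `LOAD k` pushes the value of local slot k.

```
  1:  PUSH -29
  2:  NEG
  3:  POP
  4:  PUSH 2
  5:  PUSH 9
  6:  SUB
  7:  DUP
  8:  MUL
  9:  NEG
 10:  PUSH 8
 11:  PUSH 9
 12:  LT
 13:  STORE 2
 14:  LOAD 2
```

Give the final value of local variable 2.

PUSH -29 -> -29
NEG      -> 29
POP      -> (empty)
PUSH 2   -> 2
PUSH 9   -> 2 9
SUB      -> -7
DUP      -> -7 -7
MUL      -> 49
NEG      -> -49
PUSH 8   -> -49 8
PUSH 9   -> -49 8 9
LT       -> -49 1
STORE 2  -> -49
LOAD 2   -> -49 1

1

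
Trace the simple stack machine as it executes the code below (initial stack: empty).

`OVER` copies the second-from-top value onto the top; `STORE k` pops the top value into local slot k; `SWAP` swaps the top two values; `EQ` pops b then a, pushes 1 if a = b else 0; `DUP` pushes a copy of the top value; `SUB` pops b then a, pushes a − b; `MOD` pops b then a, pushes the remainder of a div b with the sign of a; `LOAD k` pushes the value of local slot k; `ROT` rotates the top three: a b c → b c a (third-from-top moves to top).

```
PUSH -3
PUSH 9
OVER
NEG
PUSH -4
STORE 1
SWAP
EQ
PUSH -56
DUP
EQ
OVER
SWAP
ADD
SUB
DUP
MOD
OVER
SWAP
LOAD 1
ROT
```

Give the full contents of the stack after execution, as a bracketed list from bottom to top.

PUSH -3  → -3
PUSH 9   → -3 9
OVER     → -3 9 -3
NEG      → -3 9 3
PUSH -4  → -3 9 3 -4
STORE 1  → -3 9 3
SWAP     → -3 3 9
EQ       → -3 0
PUSH -56 → -3 0 -56
DUP      → -3 0 -56 -56
EQ       → -3 0 1
OVER     → -3 0 1 0
SWAP     → -3 0 0 1
ADD      → -3 0 1
SUB      → -3 -1
DUP      → -3 -1 -1
MOD      → -3 0
OVER     → -3 0 -3
SWAP     → -3 -3 0
LOAD 1   → -3 -3 0 -4
ROT      → -3 0 -4 -3

[-3, 0, -4, -3]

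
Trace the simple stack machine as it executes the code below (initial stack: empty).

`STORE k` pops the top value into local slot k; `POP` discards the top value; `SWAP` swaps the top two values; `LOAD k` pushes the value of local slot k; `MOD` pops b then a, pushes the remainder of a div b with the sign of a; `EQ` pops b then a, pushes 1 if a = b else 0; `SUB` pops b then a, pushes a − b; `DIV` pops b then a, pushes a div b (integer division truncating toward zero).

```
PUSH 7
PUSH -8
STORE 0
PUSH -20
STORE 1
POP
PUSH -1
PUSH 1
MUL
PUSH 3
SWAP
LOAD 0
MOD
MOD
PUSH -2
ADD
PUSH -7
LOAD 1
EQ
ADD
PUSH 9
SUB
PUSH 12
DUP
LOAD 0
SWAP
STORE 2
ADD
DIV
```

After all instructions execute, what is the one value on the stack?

-2

PUSH 7   -> [7]
PUSH -8  -> [7, -8]
STORE 0  -> [7]
PUSH -20 -> [7, -20]
STORE 1  -> [7]
POP      -> []
PUSH -1  -> [-1]
PUSH 1   -> [-1, 1]
MUL      -> [-1]
PUSH 3   -> [-1, 3]
SWAP     -> [3, -1]
LOAD 0   -> [3, -1, -8]
MOD      -> [3, -1]
MOD      -> [0]
PUSH -2  -> [0, -2]
ADD      -> [-2]
PUSH -7  -> [-2, -7]
LOAD 1   -> [-2, -7, -20]
EQ       -> [-2, 0]
ADD      -> [-2]
PUSH 9   -> [-2, 9]
SUB      -> [-11]
PUSH 12  -> [-11, 12]
DUP      -> [-11, 12, 12]
LOAD 0   -> [-11, 12, 12, -8]
SWAP     -> [-11, 12, -8, 12]
STORE 2  -> [-11, 12, -8]
ADD      -> [-11, 4]
DIV      -> [-2]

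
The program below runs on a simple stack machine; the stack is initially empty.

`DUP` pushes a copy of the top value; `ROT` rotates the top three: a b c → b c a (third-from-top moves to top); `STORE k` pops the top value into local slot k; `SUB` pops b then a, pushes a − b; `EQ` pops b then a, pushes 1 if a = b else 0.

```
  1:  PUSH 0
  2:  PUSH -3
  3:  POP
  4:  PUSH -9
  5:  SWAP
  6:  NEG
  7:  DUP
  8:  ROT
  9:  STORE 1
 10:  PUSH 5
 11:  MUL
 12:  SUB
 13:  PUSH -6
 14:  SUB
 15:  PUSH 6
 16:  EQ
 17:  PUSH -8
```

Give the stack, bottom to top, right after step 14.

[6]

PUSH 0  : 0
PUSH -3 : 0 -3
POP     : 0
PUSH -9 : 0 -9
SWAP    : -9 0
NEG     : -9 0
DUP     : -9 0 0
ROT     : 0 0 -9
STORE 1 : 0 0
PUSH 5  : 0 0 5
MUL     : 0 0
SUB     : 0
PUSH -6 : 0 -6
SUB     : 6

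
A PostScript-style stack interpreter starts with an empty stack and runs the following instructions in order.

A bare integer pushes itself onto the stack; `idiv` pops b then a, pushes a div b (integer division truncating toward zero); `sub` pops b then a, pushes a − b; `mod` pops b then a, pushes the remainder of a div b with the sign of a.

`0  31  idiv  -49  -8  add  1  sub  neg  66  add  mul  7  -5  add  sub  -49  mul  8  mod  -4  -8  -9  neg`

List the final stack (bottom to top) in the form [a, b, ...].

0    -> [0]
31   -> [0, 31]
idiv -> [0]
-49  -> [0, -49]
-8   -> [0, -49, -8]
add  -> [0, -57]
1    -> [0, -57, 1]
sub  -> [0, -58]
neg  -> [0, 58]
66   -> [0, 58, 66]
add  -> [0, 124]
mul  -> [0]
7    -> [0, 7]
-5   -> [0, 7, -5]
add  -> [0, 2]
sub  -> [-2]
-49  -> [-2, -49]
mul  -> [98]
8    -> [98, 8]
mod  -> [2]
-4   -> [2, -4]
-8   -> [2, -4, -8]
-9   -> [2, -4, -8, -9]
neg  -> [2, -4, -8, 9]

[2, -4, -8, 9]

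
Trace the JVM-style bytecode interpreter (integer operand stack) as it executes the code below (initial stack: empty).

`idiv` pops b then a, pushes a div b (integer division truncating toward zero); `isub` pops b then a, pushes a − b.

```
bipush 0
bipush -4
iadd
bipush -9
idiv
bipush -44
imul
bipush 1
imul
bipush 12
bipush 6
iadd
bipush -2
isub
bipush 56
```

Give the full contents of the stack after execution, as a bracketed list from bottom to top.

bipush 0   → [0]
bipush -4  → [0, -4]
iadd       → [-4]
bipush -9  → [-4, -9]
idiv       → [0]
bipush -44 → [0, -44]
imul       → [0]
bipush 1   → [0, 1]
imul       → [0]
bipush 12  → [0, 12]
bipush 6   → [0, 12, 6]
iadd       → [0, 18]
bipush -2  → [0, 18, -2]
isub       → [0, 20]
bipush 56  → [0, 20, 56]

[0, 20, 56]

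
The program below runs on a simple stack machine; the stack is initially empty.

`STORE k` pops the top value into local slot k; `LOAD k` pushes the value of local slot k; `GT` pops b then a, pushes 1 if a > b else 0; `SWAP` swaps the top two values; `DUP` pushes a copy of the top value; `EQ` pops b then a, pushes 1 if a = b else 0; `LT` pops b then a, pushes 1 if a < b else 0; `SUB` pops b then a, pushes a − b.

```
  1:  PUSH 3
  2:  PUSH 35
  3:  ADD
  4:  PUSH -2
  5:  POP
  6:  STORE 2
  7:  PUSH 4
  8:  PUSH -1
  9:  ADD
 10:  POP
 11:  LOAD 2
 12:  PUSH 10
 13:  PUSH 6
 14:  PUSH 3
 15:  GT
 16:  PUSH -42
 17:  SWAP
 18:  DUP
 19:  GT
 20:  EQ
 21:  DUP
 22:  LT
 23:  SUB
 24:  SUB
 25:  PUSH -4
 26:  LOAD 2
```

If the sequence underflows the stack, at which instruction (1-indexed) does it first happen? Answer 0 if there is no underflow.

0

PUSH 3    3
PUSH 35   3 35
ADD       38
PUSH -2   38 -2
POP       38
STORE 2   (empty)
PUSH 4    4
PUSH -1   4 -1
ADD       3
POP       (empty)
LOAD 2    38
PUSH 10   38 10
PUSH 6    38 10 6
PUSH 3    38 10 6 3
GT        38 10 1
PUSH -42  38 10 1 -42
SWAP      38 10 -42 1
DUP       38 10 -42 1 1
GT        38 10 -42 0
EQ        38 10 0
DUP       38 10 0 0
LT        38 10 0
SUB       38 10
SUB       28
PUSH -4   28 -4
LOAD 2    28 -4 38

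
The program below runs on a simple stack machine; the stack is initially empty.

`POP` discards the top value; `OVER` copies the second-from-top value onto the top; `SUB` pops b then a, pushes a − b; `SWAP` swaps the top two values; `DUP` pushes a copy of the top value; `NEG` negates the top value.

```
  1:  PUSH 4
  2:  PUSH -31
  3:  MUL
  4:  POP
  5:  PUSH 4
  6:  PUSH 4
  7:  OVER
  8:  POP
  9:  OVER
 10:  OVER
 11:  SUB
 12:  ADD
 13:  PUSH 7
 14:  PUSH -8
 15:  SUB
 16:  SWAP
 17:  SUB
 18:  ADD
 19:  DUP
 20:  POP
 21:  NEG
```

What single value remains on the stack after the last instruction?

-15

PUSH 4   : [4]
PUSH -31 : [4, -31]
MUL      : [-124]
POP      : []
PUSH 4   : [4]
PUSH 4   : [4, 4]
OVER     : [4, 4, 4]
POP      : [4, 4]
OVER     : [4, 4, 4]
OVER     : [4, 4, 4, 4]
SUB      : [4, 4, 0]
ADD      : [4, 4]
PUSH 7   : [4, 4, 7]
PUSH -8  : [4, 4, 7, -8]
SUB      : [4, 4, 15]
SWAP     : [4, 15, 4]
SUB      : [4, 11]
ADD      : [15]
DUP      : [15, 15]
POP      : [15]
NEG      : [-15]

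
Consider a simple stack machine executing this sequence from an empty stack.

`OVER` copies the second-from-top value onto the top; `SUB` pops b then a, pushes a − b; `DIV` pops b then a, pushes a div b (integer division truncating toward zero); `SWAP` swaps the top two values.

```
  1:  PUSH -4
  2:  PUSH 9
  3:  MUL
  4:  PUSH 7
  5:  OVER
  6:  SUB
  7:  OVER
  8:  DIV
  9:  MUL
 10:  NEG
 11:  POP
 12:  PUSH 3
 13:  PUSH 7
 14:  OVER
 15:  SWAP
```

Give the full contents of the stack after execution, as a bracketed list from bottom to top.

[3, 3, 7]

PUSH -4 : [-4]
PUSH 9  : [-4, 9]
MUL     : [-36]
PUSH 7  : [-36, 7]
OVER    : [-36, 7, -36]
SUB     : [-36, 43]
OVER    : [-36, 43, -36]
DIV     : [-36, -1]
MUL     : [36]
NEG     : [-36]
POP     : []
PUSH 3  : [3]
PUSH 7  : [3, 7]
OVER    : [3, 7, 3]
SWAP    : [3, 3, 7]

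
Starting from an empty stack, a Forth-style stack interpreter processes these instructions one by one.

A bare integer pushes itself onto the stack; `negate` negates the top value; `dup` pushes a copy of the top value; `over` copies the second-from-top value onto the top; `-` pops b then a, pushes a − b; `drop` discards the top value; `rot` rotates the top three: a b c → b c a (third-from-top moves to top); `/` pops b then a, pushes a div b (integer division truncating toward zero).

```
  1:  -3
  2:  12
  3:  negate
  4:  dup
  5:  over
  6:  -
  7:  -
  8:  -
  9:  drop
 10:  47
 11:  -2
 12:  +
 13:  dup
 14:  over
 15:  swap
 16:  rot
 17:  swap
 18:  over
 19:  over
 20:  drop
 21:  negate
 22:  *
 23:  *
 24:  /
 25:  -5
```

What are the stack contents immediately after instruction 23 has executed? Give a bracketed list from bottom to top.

-3      -3
12      -3 12
negate  -3 -12
dup     -3 -12 -12
over    -3 -12 -12 -12
-       -3 -12 0
-       -3 -12
-       9
drop    (empty)
47      47
-2      47 -2
+       45
dup     45 45
over    45 45 45
swap    45 45 45
rot     45 45 45
swap    45 45 45
over    45 45 45 45
over    45 45 45 45 45
drop    45 45 45 45
negate  45 45 45 -45
*       45 45 -2025
*       45 -91125

[45, -91125]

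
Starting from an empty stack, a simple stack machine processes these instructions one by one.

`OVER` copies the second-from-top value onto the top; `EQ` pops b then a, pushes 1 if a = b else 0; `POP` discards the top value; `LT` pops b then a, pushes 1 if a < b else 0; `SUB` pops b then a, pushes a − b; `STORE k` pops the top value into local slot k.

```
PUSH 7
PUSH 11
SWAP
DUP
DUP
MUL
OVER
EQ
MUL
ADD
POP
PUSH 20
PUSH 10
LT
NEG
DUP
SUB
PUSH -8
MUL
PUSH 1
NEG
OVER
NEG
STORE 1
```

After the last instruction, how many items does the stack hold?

PUSH 7   7
PUSH 11  7 11
SWAP     11 7
DUP      11 7 7
DUP      11 7 7 7
MUL      11 7 49
OVER     11 7 49 7
EQ       11 7 0
MUL      11 0
ADD      11
POP      (empty)
PUSH 20  20
PUSH 10  20 10
LT       0
NEG      0
DUP      0 0
SUB      0
PUSH -8  0 -8
MUL      0
PUSH 1   0 1
NEG      0 -1
OVER     0 -1 0
NEG      0 -1 0
STORE 1  0 -1

2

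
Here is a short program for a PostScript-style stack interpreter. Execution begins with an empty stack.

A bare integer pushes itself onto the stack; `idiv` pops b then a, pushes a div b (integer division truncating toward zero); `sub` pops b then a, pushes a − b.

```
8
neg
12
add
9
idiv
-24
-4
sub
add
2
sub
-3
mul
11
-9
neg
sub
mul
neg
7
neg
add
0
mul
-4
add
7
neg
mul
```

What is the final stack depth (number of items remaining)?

1

8     8
neg   -8
12    -8 12
add   4
9     4 9
idiv  0
-24   0 -24
-4    0 -24 -4
sub   0 -20
add   -20
2     -20 2
sub   -22
-3    -22 -3
mul   66
11    66 11
-9    66 11 -9
neg   66 11 9
sub   66 2
mul   132
neg   -132
7     -132 7
neg   -132 -7
add   -139
0     -139 0
mul   0
-4    0 -4
add   -4
7     -4 7
neg   -4 -7
mul   28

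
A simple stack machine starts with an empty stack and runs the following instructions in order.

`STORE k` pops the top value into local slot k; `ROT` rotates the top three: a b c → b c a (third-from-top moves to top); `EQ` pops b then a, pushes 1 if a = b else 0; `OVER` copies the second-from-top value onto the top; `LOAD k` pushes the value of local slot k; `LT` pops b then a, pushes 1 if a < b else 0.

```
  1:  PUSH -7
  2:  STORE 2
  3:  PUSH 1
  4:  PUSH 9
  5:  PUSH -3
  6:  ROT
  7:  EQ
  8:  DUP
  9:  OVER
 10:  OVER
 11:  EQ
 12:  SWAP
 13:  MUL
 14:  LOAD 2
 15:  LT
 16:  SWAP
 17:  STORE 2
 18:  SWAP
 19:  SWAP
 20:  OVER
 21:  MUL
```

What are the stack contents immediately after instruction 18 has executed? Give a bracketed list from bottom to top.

PUSH -7 : [-7]
STORE 2 : []
PUSH 1  : [1]
PUSH 9  : [1, 9]
PUSH -3 : [1, 9, -3]
ROT     : [9, -3, 1]
EQ      : [9, 0]
DUP     : [9, 0, 0]
OVER    : [9, 0, 0, 0]
OVER    : [9, 0, 0, 0, 0]
EQ      : [9, 0, 0, 1]
SWAP    : [9, 0, 1, 0]
MUL     : [9, 0, 0]
LOAD 2  : [9, 0, 0, -7]
LT      : [9, 0, 0]
SWAP    : [9, 0, 0]
STORE 2 : [9, 0]
SWAP    : [0, 9]

[0, 9]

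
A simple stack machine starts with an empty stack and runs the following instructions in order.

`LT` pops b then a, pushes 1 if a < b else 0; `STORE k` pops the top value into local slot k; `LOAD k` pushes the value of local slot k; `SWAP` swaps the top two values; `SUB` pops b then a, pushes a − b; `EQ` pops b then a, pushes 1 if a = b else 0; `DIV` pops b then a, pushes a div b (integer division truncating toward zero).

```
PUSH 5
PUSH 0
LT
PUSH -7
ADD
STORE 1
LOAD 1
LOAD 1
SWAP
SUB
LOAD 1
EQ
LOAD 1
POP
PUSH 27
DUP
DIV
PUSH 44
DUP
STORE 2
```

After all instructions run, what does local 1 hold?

PUSH 5  → [5]
PUSH 0  → [5, 0]
LT      → [0]
PUSH -7 → [0, -7]
ADD     → [-7]
STORE 1 → []
LOAD 1  → [-7]
LOAD 1  → [-7, -7]
SWAP    → [-7, -7]
SUB     → [0]
LOAD 1  → [0, -7]
EQ      → [0]
LOAD 1  → [0, -7]
POP     → [0]
PUSH 27 → [0, 27]
DUP     → [0, 27, 27]
DIV     → [0, 1]
PUSH 44 → [0, 1, 44]
DUP     → [0, 1, 44, 44]
STORE 2 → [0, 1, 44]

-7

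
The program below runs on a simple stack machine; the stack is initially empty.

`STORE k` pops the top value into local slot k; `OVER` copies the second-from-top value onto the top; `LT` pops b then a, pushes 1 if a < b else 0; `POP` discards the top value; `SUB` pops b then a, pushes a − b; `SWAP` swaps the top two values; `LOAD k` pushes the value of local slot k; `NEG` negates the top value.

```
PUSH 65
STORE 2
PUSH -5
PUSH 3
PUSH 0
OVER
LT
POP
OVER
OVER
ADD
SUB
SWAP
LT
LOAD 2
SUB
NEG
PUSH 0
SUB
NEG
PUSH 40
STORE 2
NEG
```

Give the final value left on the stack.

PUSH 65 -> 65
STORE 2 -> (empty)
PUSH -5 -> -5
PUSH 3  -> -5 3
PUSH 0  -> -5 3 0
OVER    -> -5 3 0 3
LT      -> -5 3 1
POP     -> -5 3
OVER    -> -5 3 -5
OVER    -> -5 3 -5 3
ADD     -> -5 3 -2
SUB     -> -5 5
SWAP    -> 5 -5
LT      -> 0
LOAD 2  -> 0 65
SUB     -> -65
NEG     -> 65
PUSH 0  -> 65 0
SUB     -> 65
NEG     -> -65
PUSH 40 -> -65 40
STORE 2 -> -65
NEG     -> 65

65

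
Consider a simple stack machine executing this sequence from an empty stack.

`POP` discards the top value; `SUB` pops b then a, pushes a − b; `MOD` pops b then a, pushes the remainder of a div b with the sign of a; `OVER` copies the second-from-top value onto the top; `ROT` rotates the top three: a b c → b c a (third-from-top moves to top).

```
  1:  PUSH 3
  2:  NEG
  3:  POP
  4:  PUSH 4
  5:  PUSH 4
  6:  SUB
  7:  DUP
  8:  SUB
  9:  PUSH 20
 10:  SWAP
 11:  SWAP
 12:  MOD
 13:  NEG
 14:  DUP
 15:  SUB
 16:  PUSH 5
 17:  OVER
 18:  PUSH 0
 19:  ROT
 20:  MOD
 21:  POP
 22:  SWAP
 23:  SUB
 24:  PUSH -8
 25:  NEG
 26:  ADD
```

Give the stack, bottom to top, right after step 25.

PUSH 3   3
NEG      -3
POP      (empty)
PUSH 4   4
PUSH 4   4 4
SUB      0
DUP      0 0
SUB      0
PUSH 20  0 20
SWAP     20 0
SWAP     0 20
MOD      0
NEG      0
DUP      0 0
SUB      0
PUSH 5   0 5
OVER     0 5 0
PUSH 0   0 5 0 0
ROT      0 0 0 5
MOD      0 0 0
POP      0 0
SWAP     0 0
SUB      0
PUSH -8  0 -8
NEG      0 8

[0, 8]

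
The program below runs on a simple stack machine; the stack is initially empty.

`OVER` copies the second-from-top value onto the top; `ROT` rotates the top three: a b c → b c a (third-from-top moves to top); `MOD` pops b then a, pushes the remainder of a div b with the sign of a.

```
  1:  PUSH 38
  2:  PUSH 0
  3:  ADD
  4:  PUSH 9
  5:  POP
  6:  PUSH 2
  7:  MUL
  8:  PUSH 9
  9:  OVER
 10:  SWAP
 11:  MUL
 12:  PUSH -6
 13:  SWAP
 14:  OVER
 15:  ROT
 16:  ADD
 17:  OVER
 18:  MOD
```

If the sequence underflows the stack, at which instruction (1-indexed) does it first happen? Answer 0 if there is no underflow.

0

PUSH 38 : 38
PUSH 0  : 38 0
ADD     : 38
PUSH 9  : 38 9
POP     : 38
PUSH 2  : 38 2
MUL     : 76
PUSH 9  : 76 9
OVER    : 76 9 76
SWAP    : 76 76 9
MUL     : 76 684
PUSH -6 : 76 684 -6
SWAP    : 76 -6 684
OVER    : 76 -6 684 -6
ROT     : 76 684 -6 -6
ADD     : 76 684 -12
OVER    : 76 684 -12 684
MOD     : 76 684 -12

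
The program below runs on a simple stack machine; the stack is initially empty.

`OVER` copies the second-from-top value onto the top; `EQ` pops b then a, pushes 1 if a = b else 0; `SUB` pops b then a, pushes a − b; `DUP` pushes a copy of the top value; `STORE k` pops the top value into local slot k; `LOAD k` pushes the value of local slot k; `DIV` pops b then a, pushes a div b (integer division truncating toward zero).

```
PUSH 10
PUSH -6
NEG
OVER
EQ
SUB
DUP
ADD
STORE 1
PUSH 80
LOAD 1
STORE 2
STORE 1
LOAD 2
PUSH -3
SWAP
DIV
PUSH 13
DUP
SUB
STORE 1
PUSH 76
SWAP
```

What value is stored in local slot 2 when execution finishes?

20

PUSH 10 → 10
PUSH -6 → 10 -6
NEG     → 10 6
OVER    → 10 6 10
EQ      → 10 0
SUB     → 10
DUP     → 10 10
ADD     → 20
STORE 1 → (empty)
PUSH 80 → 80
LOAD 1  → 80 20
STORE 2 → 80
STORE 1 → (empty)
LOAD 2  → 20
PUSH -3 → 20 -3
SWAP    → -3 20
DIV     → 0
PUSH 13 → 0 13
DUP     → 0 13 13
SUB     → 0 0
STORE 1 → 0
PUSH 76 → 0 76
SWAP    → 76 0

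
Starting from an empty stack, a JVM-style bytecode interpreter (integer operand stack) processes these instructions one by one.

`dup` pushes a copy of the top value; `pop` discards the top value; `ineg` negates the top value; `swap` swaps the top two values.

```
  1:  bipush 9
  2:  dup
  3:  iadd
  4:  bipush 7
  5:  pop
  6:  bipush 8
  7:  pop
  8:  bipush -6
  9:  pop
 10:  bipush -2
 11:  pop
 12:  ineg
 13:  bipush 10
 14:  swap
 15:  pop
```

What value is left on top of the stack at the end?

bipush 9   [9]
dup        [9, 9]
iadd       [18]
bipush 7   [18, 7]
pop        [18]
bipush 8   [18, 8]
pop        [18]
bipush -6  [18, -6]
pop        [18]
bipush -2  [18, -2]
pop        [18]
ineg       [-18]
bipush 10  [-18, 10]
swap       [10, -18]
pop        [10]

10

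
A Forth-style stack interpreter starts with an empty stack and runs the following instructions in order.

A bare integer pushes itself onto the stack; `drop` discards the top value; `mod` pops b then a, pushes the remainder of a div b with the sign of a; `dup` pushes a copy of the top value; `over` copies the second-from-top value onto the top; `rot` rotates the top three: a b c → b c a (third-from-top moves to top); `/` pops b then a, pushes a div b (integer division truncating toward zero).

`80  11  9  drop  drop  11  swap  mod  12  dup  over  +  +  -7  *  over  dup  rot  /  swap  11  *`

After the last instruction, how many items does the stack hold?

3

80   : [80]
11   : [80, 11]
9    : [80, 11, 9]
drop : [80, 11]
drop : [80]
11   : [80, 11]
swap : [11, 80]
mod  : [11]
12   : [11, 12]
dup  : [11, 12, 12]
over : [11, 12, 12, 12]
+    : [11, 12, 24]
+    : [11, 36]
-7   : [11, 36, -7]
*    : [11, -252]
over : [11, -252, 11]
dup  : [11, -252, 11, 11]
rot  : [11, 11, 11, -252]
/    : [11, 11, 0]
swap : [11, 0, 11]
11   : [11, 0, 11, 11]
*    : [11, 0, 121]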